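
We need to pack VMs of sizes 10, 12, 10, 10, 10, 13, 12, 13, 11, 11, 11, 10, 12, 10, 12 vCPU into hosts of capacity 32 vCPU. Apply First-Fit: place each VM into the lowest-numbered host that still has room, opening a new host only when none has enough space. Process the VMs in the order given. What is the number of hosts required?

10 vCPU → host 1 (remaining 22 vCPU)
12 vCPU → host 1 (remaining 10 vCPU)
10 vCPU → host 1 (remaining 0 vCPU)
10 vCPU → host 2 (remaining 22 vCPU)
10 vCPU → host 2 (remaining 12 vCPU)
13 vCPU → host 3 (remaining 19 vCPU)
12 vCPU → host 2 (remaining 0 vCPU)
13 vCPU → host 3 (remaining 6 vCPU)
11 vCPU → host 4 (remaining 21 vCPU)
11 vCPU → host 4 (remaining 10 vCPU)
11 vCPU → host 5 (remaining 21 vCPU)
10 vCPU → host 4 (remaining 0 vCPU)
12 vCPU → host 5 (remaining 9 vCPU)
10 vCPU → host 6 (remaining 22 vCPU)
12 vCPU → host 6 (remaining 10 vCPU)

6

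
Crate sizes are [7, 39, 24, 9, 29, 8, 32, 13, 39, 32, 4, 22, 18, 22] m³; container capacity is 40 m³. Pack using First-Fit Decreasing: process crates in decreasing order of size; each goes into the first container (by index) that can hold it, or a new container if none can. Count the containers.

Sorted descending: 39, 39, 32, 32, 29, 24, 22, 22, 18, 13, 9, 8, 7, 4.
container 1: place 39 m³, 1 m³ left
container 2: place 39 m³, 1 m³ left
container 3: place 32 m³, 8 m³ left
container 4: place 32 m³, 8 m³ left
container 5: place 29 m³, 11 m³ left
container 6: place 24 m³, 16 m³ left
container 7: place 22 m³, 18 m³ left
container 8: place 22 m³, 18 m³ left
container 7: place 18 m³, 0 m³ left
container 6: place 13 m³, 3 m³ left
container 5: place 9 m³, 2 m³ left
container 3: place 8 m³, 0 m³ left
container 4: place 7 m³, 1 m³ left
container 8: place 4 m³, 14 m³ left

8 containers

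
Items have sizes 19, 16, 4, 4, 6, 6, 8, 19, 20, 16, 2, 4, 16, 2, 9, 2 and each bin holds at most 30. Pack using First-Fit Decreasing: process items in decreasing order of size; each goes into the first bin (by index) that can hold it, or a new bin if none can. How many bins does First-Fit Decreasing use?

6

Sorted descending: 20, 19, 19, 16, 16, 16, 9, 8, 6, 6, 4, 4, 4, 2, 2, 2.
20 → bin 1 (remaining 10)
19 → bin 2 (remaining 11)
19 → bin 3 (remaining 11)
16 → bin 4 (remaining 14)
16 → bin 5 (remaining 14)
16 → bin 6 (remaining 14)
9 → bin 1 (remaining 1)
8 → bin 2 (remaining 3)
6 → bin 3 (remaining 5)
6 → bin 4 (remaining 8)
4 → bin 3 (remaining 1)
4 → bin 4 (remaining 4)
4 → bin 4 (remaining 0)
2 → bin 2 (remaining 1)
2 → bin 5 (remaining 12)
2 → bin 5 (remaining 10)
Final bins: [20,9] [19,8,2] [19,6,4] [16,6,4,4] [16,2,2] [16].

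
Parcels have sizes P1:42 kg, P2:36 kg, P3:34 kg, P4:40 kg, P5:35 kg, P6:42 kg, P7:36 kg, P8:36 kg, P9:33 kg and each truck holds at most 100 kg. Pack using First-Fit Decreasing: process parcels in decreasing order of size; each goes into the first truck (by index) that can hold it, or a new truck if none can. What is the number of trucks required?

5

Sorted descending: 42, 42, 40, 36, 36, 36, 35, 34, 33.
truck 1: place 42 kg, 58 kg left
truck 1: place 42 kg, 16 kg left
truck 2: place 40 kg, 60 kg left
truck 2: place 36 kg, 24 kg left
truck 3: place 36 kg, 64 kg left
truck 3: place 36 kg, 28 kg left
truck 4: place 35 kg, 65 kg left
truck 4: place 34 kg, 31 kg left
truck 5: place 33 kg, 67 kg left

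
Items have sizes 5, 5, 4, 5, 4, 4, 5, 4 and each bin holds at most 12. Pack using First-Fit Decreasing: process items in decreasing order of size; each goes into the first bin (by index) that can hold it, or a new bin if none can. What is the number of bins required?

Sorted descending: 5, 5, 5, 5, 4, 4, 4, 4.
5 → bin 1 (remaining 7)
5 → bin 1 (remaining 2)
5 → bin 2 (remaining 7)
5 → bin 2 (remaining 2)
4 → bin 3 (remaining 8)
4 → bin 3 (remaining 4)
4 → bin 3 (remaining 0)
4 → bin 4 (remaining 8)

4 bins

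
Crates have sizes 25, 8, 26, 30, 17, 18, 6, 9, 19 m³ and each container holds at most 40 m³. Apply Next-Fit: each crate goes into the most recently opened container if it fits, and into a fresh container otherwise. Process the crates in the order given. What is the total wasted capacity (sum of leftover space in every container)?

container 1: place 25 m³, 15 m³ left
container 1: place 8 m³, 7 m³ left
container 2: place 26 m³, 14 m³ left
container 3: place 30 m³, 10 m³ left
container 4: place 17 m³, 23 m³ left
container 4: place 18 m³, 5 m³ left
container 5: place 6 m³, 34 m³ left
container 5: place 9 m³, 25 m³ left
container 5: place 19 m³, 6 m³ left
5 containers × 40 m³ = 200 m³; used 158 m³; unused 42 m³.

42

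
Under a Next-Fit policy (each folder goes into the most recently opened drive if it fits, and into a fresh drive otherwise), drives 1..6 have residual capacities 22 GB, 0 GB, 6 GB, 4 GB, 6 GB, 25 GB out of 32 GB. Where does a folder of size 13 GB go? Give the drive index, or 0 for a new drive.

Next-Fit only looks at drive 6, which has 25 GB free.
13 GB fits there.

6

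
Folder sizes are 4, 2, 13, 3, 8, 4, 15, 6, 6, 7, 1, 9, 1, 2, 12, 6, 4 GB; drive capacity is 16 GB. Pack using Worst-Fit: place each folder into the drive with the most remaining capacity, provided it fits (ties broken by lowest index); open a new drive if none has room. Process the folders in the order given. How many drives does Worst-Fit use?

8

Put 4 GB in drive 1; 12 GB remain.
Put 2 GB in drive 1; 10 GB remain.
Put 13 GB in drive 2; 3 GB remain.
Put 3 GB in drive 1; 7 GB remain.
Put 8 GB in drive 3; 8 GB remain.
Put 4 GB in drive 3; 4 GB remain.
Put 15 GB in drive 4; 1 GB remain.
Put 6 GB in drive 1; 1 GB remain.
Put 6 GB in drive 5; 10 GB remain.
Put 7 GB in drive 5; 3 GB remain.
Put 1 GB in drive 3; 3 GB remain.
Put 9 GB in drive 6; 7 GB remain.
Put 1 GB in drive 6; 6 GB remain.
Put 2 GB in drive 6; 4 GB remain.
Put 12 GB in drive 7; 4 GB remain.
Put 6 GB in drive 8; 10 GB remain.
Put 4 GB in drive 8; 6 GB remain.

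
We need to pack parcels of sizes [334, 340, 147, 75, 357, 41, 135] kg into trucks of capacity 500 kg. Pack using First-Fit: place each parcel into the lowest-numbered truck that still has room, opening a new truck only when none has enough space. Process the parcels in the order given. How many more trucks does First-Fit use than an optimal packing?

First-Fit: [334,147] [340,75,41] [357,135] → 3 trucks.
Total size 1429 kg; any packing needs at least ⌈1429/500⌉ = 3 trucks.
So 3 is already optimal.

0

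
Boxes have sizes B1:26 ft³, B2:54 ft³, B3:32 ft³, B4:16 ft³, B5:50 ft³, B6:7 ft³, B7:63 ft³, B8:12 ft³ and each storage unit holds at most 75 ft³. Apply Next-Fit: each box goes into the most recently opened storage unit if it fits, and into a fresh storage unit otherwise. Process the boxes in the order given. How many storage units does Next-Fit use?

5

storage unit 1: place B1 (26 ft³), 49 ft³ left
storage unit 2: place B2 (54 ft³), 21 ft³ left
storage unit 3: place B3 (32 ft³), 43 ft³ left
storage unit 3: place B4 (16 ft³), 27 ft³ left
storage unit 4: place B5 (50 ft³), 25 ft³ left
storage unit 4: place B6 (7 ft³), 18 ft³ left
storage unit 5: place B7 (63 ft³), 12 ft³ left
storage unit 5: place B8 (12 ft³), 0 ft³ left
Final storage units: [26] [54] [32,16] [50,7] [63,12].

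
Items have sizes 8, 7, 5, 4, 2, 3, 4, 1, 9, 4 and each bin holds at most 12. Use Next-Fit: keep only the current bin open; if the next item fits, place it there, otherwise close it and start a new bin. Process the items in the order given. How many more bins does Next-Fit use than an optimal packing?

2

Next-Fit: [8] [7,5] [4,2,3] [4,1] [9] [4] → 6 bins.
Total size 47; any packing needs at least ⌈47/12⌉ = 4 bins.
An optimal packing achieves that bound: [9,3] [8,4] [7,5] [4,4,2,1] → 4 bins.
Excess: 6 − 4 = 2.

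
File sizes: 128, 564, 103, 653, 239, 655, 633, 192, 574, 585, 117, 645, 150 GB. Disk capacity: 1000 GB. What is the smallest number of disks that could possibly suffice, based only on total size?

6

Total size = 128 + 564 + 103 + 653 + 239 + 655 + 633 + 192 + 574 + 585 + 117 + 645 + 150 = 5238 GB.
⌈5238 / 1000⌉ = 6.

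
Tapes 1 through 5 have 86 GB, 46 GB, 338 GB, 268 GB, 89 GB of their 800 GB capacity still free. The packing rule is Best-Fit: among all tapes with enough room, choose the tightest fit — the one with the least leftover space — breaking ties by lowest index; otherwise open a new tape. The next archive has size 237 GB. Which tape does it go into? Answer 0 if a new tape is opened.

4

Tapes with room: tape 3 (338 GB), tape 4 (268 GB).
Tightest fit is tape 4 with 268 GB free.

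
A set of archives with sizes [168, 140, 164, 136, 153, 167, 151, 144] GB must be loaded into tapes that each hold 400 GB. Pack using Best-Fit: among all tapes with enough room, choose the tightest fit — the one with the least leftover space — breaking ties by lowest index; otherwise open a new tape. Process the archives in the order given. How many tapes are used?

4 tapes

168 GB → tape 1 (remaining 232 GB)
140 GB → tape 1 (remaining 92 GB)
164 GB → tape 2 (remaining 236 GB)
136 GB → tape 2 (remaining 100 GB)
153 GB → tape 3 (remaining 247 GB)
167 GB → tape 3 (remaining 80 GB)
151 GB → tape 4 (remaining 249 GB)
144 GB → tape 4 (remaining 105 GB)
Final tapes: [168,140] [164,136] [153,167] [151,144].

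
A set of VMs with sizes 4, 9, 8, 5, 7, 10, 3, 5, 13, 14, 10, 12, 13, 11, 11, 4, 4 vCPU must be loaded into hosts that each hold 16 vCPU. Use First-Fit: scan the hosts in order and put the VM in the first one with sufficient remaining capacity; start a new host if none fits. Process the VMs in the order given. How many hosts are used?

host 1: place 4 vCPU, 12 vCPU left
host 1: place 9 vCPU, 3 vCPU left
host 2: place 8 vCPU, 8 vCPU left
host 2: place 5 vCPU, 3 vCPU left
host 3: place 7 vCPU, 9 vCPU left
host 4: place 10 vCPU, 6 vCPU left
host 1: place 3 vCPU, 0 vCPU left
host 3: place 5 vCPU, 4 vCPU left
host 5: place 13 vCPU, 3 vCPU left
host 6: place 14 vCPU, 2 vCPU left
host 7: place 10 vCPU, 6 vCPU left
host 8: place 12 vCPU, 4 vCPU left
host 9: place 13 vCPU, 3 vCPU left
host 10: place 11 vCPU, 5 vCPU left
host 11: place 11 vCPU, 5 vCPU left
host 3: place 4 vCPU, 0 vCPU left
host 4: place 4 vCPU, 2 vCPU left
Final hosts: [4,9,3] [8,5] [7,5,4] [10,4] [13] [14] [10] [12] [13] [11] [11].

11 hosts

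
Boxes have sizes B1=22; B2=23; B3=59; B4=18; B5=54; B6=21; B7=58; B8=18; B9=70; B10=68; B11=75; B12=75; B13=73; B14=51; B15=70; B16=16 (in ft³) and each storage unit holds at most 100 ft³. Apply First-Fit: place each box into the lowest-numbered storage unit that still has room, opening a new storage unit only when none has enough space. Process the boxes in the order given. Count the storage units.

Put B1 (22 ft³) in storage unit 1; 78 ft³ remain.
Put B2 (23 ft³) in storage unit 1; 55 ft³ remain.
Put B3 (59 ft³) in storage unit 2; 41 ft³ remain.
Put B4 (18 ft³) in storage unit 1; 37 ft³ remain.
Put B5 (54 ft³) in storage unit 3; 46 ft³ remain.
Put B6 (21 ft³) in storage unit 1; 16 ft³ remain.
Put B7 (58 ft³) in storage unit 4; 42 ft³ remain.
Put B8 (18 ft³) in storage unit 2; 23 ft³ remain.
Put B9 (70 ft³) in storage unit 5; 30 ft³ remain.
Put B10 (68 ft³) in storage unit 6; 32 ft³ remain.
Put B11 (75 ft³) in storage unit 7; 25 ft³ remain.
Put B12 (75 ft³) in storage unit 8; 25 ft³ remain.
Put B13 (73 ft³) in storage unit 9; 27 ft³ remain.
Put B14 (51 ft³) in storage unit 10; 49 ft³ remain.
Put B15 (70 ft³) in storage unit 11; 30 ft³ remain.
Put B16 (16 ft³) in storage unit 1; 0 ft³ remain.
Final storage units: [22,23,18,21,16] [59,18] [54] [58] [70] [68] [75] [75] [73] [51] [70].

11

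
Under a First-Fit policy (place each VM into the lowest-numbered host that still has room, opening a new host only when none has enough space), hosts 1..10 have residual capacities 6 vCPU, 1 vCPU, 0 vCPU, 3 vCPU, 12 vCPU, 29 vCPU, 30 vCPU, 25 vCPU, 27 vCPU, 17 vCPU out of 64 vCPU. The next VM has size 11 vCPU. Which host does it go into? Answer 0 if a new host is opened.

Hosts with room: host 5 (12 vCPU), host 6 (29 vCPU), host 7 (30 vCPU), host 8 (25 vCPU), host 9 (27 vCPU), host 10 (17 vCPU).
The first with room is host 5.

5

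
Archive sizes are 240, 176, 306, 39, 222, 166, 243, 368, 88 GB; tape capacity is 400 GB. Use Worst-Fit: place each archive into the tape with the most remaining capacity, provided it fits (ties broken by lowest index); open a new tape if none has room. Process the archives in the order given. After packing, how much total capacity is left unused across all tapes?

240 GB → tape 1 (remaining 160 GB)
176 GB → tape 2 (remaining 224 GB)
306 GB → tape 3 (remaining 94 GB)
39 GB → tape 2 (remaining 185 GB)
222 GB → tape 4 (remaining 178 GB)
166 GB → tape 2 (remaining 19 GB)
243 GB → tape 5 (remaining 157 GB)
368 GB → tape 6 (remaining 32 GB)
88 GB → tape 4 (remaining 90 GB)
6 tapes × 400 GB = 2400 GB; used 1848 GB; unused 552 GB.

552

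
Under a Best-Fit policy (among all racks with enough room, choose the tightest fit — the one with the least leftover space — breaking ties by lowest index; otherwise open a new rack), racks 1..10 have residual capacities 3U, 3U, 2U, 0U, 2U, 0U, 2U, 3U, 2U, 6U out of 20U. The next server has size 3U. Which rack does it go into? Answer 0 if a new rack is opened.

Racks with room: rack 1 (3U), rack 2 (3U), rack 8 (3U), rack 10 (6U).
Tightest fit is rack 1 with 3U free.

1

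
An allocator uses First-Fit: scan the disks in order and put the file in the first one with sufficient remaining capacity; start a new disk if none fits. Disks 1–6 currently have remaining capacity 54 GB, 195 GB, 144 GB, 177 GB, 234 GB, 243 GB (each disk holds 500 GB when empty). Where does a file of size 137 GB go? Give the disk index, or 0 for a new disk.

2

Disks with room: disk 2 (195 GB), disk 3 (144 GB), disk 4 (177 GB), disk 5 (234 GB), disk 6 (243 GB).
The first with room is disk 2.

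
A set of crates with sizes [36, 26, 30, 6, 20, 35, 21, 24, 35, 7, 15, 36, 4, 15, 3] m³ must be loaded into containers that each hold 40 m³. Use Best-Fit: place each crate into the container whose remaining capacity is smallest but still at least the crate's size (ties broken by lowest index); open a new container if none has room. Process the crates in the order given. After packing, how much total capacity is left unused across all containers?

Put 36 m³ in container 1; 4 m³ remain.
Put 26 m³ in container 2; 14 m³ remain.
Put 30 m³ in container 3; 10 m³ remain.
Put 6 m³ in container 3; 4 m³ remain.
Put 20 m³ in container 4; 20 m³ remain.
Put 35 m³ in container 5; 5 m³ remain.
Put 21 m³ in container 6; 19 m³ remain.
Put 24 m³ in container 7; 16 m³ remain.
Put 35 m³ in container 8; 5 m³ remain.
Put 7 m³ in container 2; 7 m³ remain.
Put 15 m³ in container 7; 1 m³ remain.
Put 36 m³ in container 9; 4 m³ remain.
Put 4 m³ in container 1; 0 m³ remain.
Put 15 m³ in container 6; 4 m³ remain.
Put 3 m³ in container 3; 1 m³ remain.
9 containers × 40 m³ = 360 m³; used 313 m³; unused 47 m³.

47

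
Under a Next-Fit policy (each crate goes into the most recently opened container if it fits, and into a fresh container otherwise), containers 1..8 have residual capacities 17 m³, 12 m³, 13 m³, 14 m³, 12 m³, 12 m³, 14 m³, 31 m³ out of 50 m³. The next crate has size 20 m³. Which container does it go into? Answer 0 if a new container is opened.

8

Next-Fit only looks at container 8, which has 31 m³ free.
20 m³ fits there.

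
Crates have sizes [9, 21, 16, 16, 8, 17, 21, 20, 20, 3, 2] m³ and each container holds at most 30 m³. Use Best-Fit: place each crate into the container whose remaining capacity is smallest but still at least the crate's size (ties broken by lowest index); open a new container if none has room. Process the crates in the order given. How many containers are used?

container 1: place 9 m³, 21 m³ left
container 1: place 21 m³, 0 m³ left
container 2: place 16 m³, 14 m³ left
container 3: place 16 m³, 14 m³ left
container 2: place 8 m³, 6 m³ left
container 4: place 17 m³, 13 m³ left
container 5: place 21 m³, 9 m³ left
container 6: place 20 m³, 10 m³ left
container 7: place 20 m³, 10 m³ left
container 2: place 3 m³, 3 m³ left
container 2: place 2 m³, 1 m³ left

7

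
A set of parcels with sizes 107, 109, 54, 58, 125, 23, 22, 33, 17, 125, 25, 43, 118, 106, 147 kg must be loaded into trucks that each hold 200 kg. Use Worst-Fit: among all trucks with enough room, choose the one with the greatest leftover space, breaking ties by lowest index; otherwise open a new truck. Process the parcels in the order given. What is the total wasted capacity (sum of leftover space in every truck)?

107 kg → truck 1 (remaining 93 kg)
109 kg → truck 2 (remaining 91 kg)
54 kg → truck 1 (remaining 39 kg)
58 kg → truck 2 (remaining 33 kg)
125 kg → truck 3 (remaining 75 kg)
23 kg → truck 3 (remaining 52 kg)
22 kg → truck 3 (remaining 30 kg)
33 kg → truck 1 (remaining 6 kg)
17 kg → truck 2 (remaining 16 kg)
125 kg → truck 4 (remaining 75 kg)
25 kg → truck 4 (remaining 50 kg)
43 kg → truck 4 (remaining 7 kg)
118 kg → truck 5 (remaining 82 kg)
106 kg → truck 6 (remaining 94 kg)
147 kg → truck 7 (remaining 53 kg)
7 trucks × 200 kg = 1400 kg; used 1112 kg; unused 288 kg.

288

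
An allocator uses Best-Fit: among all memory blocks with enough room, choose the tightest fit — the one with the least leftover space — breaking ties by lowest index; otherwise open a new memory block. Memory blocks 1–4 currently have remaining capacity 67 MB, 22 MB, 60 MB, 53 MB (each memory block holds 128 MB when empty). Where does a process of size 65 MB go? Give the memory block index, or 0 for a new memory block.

1

Memory blocks with room: memory block 1 (67 MB).
Tightest fit is memory block 1 with 67 MB free.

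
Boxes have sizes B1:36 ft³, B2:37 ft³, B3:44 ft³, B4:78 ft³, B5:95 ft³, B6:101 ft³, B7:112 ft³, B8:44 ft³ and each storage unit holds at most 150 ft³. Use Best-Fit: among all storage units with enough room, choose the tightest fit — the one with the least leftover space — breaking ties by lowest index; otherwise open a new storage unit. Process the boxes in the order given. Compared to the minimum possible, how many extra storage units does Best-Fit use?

Best-Fit: [36,37,44] [78] [95] [101,44] [112] → 5 storage units.
Total size 547 ft³; any packing needs at least ⌈547/150⌉ = 4 storage units.
An optimal packing achieves that bound: [112,37] [101,44] [95,44] [78,36] → 4 storage units.
Excess: 5 − 4 = 1.

1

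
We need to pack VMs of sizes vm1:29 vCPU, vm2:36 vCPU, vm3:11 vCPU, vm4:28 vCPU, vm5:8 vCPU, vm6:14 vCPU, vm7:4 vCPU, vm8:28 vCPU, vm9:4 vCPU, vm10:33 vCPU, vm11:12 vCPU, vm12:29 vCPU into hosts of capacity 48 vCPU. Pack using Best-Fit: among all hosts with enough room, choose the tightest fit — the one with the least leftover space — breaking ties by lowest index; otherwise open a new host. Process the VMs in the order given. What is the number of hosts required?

6 hosts

Put vm1 (29 vCPU) in host 1; 19 vCPU remain.
Put vm2 (36 vCPU) in host 2; 12 vCPU remain.
Put vm3 (11 vCPU) in host 2; 1 vCPU remain.
Put vm4 (28 vCPU) in host 3; 20 vCPU remain.
Put vm5 (8 vCPU) in host 1; 11 vCPU remain.
Put vm6 (14 vCPU) in host 3; 6 vCPU remain.
Put vm7 (4 vCPU) in host 3; 2 vCPU remain.
Put vm8 (28 vCPU) in host 4; 20 vCPU remain.
Put vm9 (4 vCPU) in host 1; 7 vCPU remain.
Put vm10 (33 vCPU) in host 5; 15 vCPU remain.
Put vm11 (12 vCPU) in host 5; 3 vCPU remain.
Put vm12 (29 vCPU) in host 6; 19 vCPU remain.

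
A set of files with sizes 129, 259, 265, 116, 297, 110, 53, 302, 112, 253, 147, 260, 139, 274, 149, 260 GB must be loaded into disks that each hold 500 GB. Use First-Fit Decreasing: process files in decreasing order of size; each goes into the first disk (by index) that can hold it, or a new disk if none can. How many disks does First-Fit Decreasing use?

8

Sorted descending: 302, 297, 274, 265, 260, 260, 259, 253, 149, 147, 139, 129, 116, 112, 110, 53.
disk 1: place 302 GB, 198 GB left
disk 2: place 297 GB, 203 GB left
disk 3: place 274 GB, 226 GB left
disk 4: place 265 GB, 235 GB left
disk 5: place 260 GB, 240 GB left
disk 6: place 260 GB, 240 GB left
disk 7: place 259 GB, 241 GB left
disk 8: place 253 GB, 247 GB left
disk 1: place 149 GB, 49 GB left
disk 2: place 147 GB, 56 GB left
disk 3: place 139 GB, 87 GB left
disk 4: place 129 GB, 106 GB left
disk 5: place 116 GB, 124 GB left
disk 5: place 112 GB, 12 GB left
disk 6: place 110 GB, 130 GB left
disk 2: place 53 GB, 3 GB left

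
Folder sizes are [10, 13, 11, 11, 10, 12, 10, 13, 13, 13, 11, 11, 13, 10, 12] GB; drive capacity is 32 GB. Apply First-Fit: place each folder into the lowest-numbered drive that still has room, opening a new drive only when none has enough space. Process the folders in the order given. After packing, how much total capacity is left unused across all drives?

51

drive 1: place 10 GB, 22 GB left
drive 1: place 13 GB, 9 GB left
drive 2: place 11 GB, 21 GB left
drive 2: place 11 GB, 10 GB left
drive 2: place 10 GB, 0 GB left
drive 3: place 12 GB, 20 GB left
drive 3: place 10 GB, 10 GB left
drive 4: place 13 GB, 19 GB left
drive 4: place 13 GB, 6 GB left
drive 5: place 13 GB, 19 GB left
drive 5: place 11 GB, 8 GB left
drive 6: place 11 GB, 21 GB left
drive 6: place 13 GB, 8 GB left
drive 3: place 10 GB, 0 GB left
drive 7: place 12 GB, 20 GB left
7 drives × 32 GB = 224 GB; used 173 GB; unused 51 GB.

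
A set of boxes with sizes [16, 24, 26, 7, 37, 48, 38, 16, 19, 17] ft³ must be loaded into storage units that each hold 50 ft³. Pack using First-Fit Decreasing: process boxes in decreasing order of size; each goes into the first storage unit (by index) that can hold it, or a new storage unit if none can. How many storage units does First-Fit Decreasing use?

Sorted descending: 48, 38, 37, 26, 24, 19, 17, 16, 16, 7.
48 ft³ → storage unit 1 (remaining 2 ft³)
38 ft³ → storage unit 2 (remaining 12 ft³)
37 ft³ → storage unit 3 (remaining 13 ft³)
26 ft³ → storage unit 4 (remaining 24 ft³)
24 ft³ → storage unit 4 (remaining 0 ft³)
19 ft³ → storage unit 5 (remaining 31 ft³)
17 ft³ → storage unit 5 (remaining 14 ft³)
16 ft³ → storage unit 6 (remaining 34 ft³)
16 ft³ → storage unit 6 (remaining 18 ft³)
7 ft³ → storage unit 2 (remaining 5 ft³)

6 storage units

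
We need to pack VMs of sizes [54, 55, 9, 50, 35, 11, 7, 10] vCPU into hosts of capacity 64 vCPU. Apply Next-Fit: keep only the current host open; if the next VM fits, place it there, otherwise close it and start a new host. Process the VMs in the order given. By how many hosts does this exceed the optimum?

0

Next-Fit: [54] [55,9] [50] [35,11,7,10] → 4 hosts.
Total size 231 vCPU; any packing needs at least ⌈231/64⌉ = 4 hosts.
So 4 is already optimal.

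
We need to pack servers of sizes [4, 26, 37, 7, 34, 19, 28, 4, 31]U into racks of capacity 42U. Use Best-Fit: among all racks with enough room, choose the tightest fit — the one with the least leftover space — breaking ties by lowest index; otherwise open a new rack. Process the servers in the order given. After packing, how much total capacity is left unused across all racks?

62

4U → rack 1 (remaining 38U)
26U → rack 1 (remaining 12U)
37U → rack 2 (remaining 5U)
7U → rack 1 (remaining 5U)
34U → rack 3 (remaining 8U)
19U → rack 4 (remaining 23U)
28U → rack 5 (remaining 14U)
4U → rack 1 (remaining 1U)
31U → rack 6 (remaining 11U)
6 racks × 42U = 252U; used 190U; unused 62U.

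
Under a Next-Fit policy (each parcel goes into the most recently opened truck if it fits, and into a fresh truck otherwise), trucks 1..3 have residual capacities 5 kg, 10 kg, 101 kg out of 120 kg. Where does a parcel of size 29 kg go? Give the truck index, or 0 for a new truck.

3

Next-Fit only looks at truck 3, which has 101 kg free.
29 kg fits there.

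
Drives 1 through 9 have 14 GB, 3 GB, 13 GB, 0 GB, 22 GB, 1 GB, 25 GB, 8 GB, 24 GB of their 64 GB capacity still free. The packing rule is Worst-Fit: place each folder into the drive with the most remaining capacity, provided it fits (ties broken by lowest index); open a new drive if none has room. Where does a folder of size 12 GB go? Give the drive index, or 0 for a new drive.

Drives with room: drive 1 (14 GB), drive 3 (13 GB), drive 5 (22 GB), drive 7 (25 GB), drive 9 (24 GB).
Most room is drive 7 with 25 GB free.

7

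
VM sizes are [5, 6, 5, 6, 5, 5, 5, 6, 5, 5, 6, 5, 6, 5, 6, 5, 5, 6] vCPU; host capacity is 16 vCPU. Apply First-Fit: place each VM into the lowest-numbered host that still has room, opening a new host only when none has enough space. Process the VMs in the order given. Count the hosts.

Put 5 vCPU in host 1; 11 vCPU remain.
Put 6 vCPU in host 1; 5 vCPU remain.
Put 5 vCPU in host 1; 0 vCPU remain.
Put 6 vCPU in host 2; 10 vCPU remain.
Put 5 vCPU in host 2; 5 vCPU remain.
Put 5 vCPU in host 2; 0 vCPU remain.
Put 5 vCPU in host 3; 11 vCPU remain.
Put 6 vCPU in host 3; 5 vCPU remain.
Put 5 vCPU in host 3; 0 vCPU remain.
Put 5 vCPU in host 4; 11 vCPU remain.
Put 6 vCPU in host 4; 5 vCPU remain.
Put 5 vCPU in host 4; 0 vCPU remain.
Put 6 vCPU in host 5; 10 vCPU remain.
Put 5 vCPU in host 5; 5 vCPU remain.
Put 6 vCPU in host 6; 10 vCPU remain.
Put 5 vCPU in host 5; 0 vCPU remain.
Put 5 vCPU in host 6; 5 vCPU remain.
Put 6 vCPU in host 7; 10 vCPU remain.
Final hosts: [5,6,5] [6,5,5] [5,6,5] [5,6,5] [6,5,5] [6,5] [6].

7 hosts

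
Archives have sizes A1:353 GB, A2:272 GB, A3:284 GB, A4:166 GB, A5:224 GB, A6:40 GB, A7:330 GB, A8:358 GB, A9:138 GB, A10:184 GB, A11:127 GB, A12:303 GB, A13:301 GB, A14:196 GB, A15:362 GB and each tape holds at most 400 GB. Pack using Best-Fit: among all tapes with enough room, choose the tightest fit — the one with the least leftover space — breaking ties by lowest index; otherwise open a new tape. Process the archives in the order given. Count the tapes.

tape 1: place A1 (353 GB), 47 GB left
tape 2: place A2 (272 GB), 128 GB left
tape 3: place A3 (284 GB), 116 GB left
tape 4: place A4 (166 GB), 234 GB left
tape 4: place A5 (224 GB), 10 GB left
tape 1: place A6 (40 GB), 7 GB left
tape 5: place A7 (330 GB), 70 GB left
tape 6: place A8 (358 GB), 42 GB left
tape 7: place A9 (138 GB), 262 GB left
tape 7: place A10 (184 GB), 78 GB left
tape 2: place A11 (127 GB), 1 GB left
tape 8: place A12 (303 GB), 97 GB left
tape 9: place A13 (301 GB), 99 GB left
tape 10: place A14 (196 GB), 204 GB left
tape 11: place A15 (362 GB), 38 GB left
Final tapes: [353,40] [272,127] [284] [166,224] [330] [358] [138,184] [303] [301] [196] [362].

11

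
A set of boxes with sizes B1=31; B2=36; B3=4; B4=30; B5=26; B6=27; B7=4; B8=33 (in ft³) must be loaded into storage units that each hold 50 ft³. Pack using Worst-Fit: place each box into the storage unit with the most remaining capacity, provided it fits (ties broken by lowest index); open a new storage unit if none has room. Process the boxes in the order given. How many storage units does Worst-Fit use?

B1 (31 ft³) → storage unit 1 (remaining 19 ft³)
B2 (36 ft³) → storage unit 2 (remaining 14 ft³)
B3 (4 ft³) → storage unit 1 (remaining 15 ft³)
B4 (30 ft³) → storage unit 3 (remaining 20 ft³)
B5 (26 ft³) → storage unit 4 (remaining 24 ft³)
B6 (27 ft³) → storage unit 5 (remaining 23 ft³)
B7 (4 ft³) → storage unit 4 (remaining 20 ft³)
B8 (33 ft³) → storage unit 6 (remaining 17 ft³)

6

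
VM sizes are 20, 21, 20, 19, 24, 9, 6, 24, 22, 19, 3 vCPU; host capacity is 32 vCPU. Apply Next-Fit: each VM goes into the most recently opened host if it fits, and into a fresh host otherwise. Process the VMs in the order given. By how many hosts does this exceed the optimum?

1

Next-Fit: [20] [21] [20] [19] [24] [9,6] [24] [22] [19,3] → 9 hosts.
8 VMs exceed 16 vCPU (half the capacity), and no two of those can share a host, so at least 8 hosts are needed.
An optimal packing achieves that bound: [24,6] [24,3] [22,9] [21] [20] [20] [19] [19] → 8 hosts.
Excess: 9 − 8 = 1.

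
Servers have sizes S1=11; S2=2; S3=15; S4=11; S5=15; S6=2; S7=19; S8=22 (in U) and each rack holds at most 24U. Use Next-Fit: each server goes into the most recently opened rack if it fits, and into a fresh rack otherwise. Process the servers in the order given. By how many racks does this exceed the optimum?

1

Next-Fit: [11,2] [15] [11] [15,2] [19] [22] → 6 racks.
Total size 97U; any packing needs at least ⌈97/24⌉ = 5 racks.
An optimal packing achieves that bound: [22,2] [19,2] [15] [15] [11,11] → 5 racks.
Excess: 6 − 5 = 1.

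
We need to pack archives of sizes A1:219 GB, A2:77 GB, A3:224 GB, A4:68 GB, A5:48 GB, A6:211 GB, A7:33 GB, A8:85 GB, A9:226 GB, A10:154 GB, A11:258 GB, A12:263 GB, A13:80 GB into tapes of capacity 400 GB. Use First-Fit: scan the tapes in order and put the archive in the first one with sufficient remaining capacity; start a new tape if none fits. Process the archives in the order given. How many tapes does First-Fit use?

6

tape 1: place A1 (219 GB), 181 GB left
tape 1: place A2 (77 GB), 104 GB left
tape 2: place A3 (224 GB), 176 GB left
tape 1: place A4 (68 GB), 36 GB left
tape 2: place A5 (48 GB), 128 GB left
tape 3: place A6 (211 GB), 189 GB left
tape 1: place A7 (33 GB), 3 GB left
tape 2: place A8 (85 GB), 43 GB left
tape 4: place A9 (226 GB), 174 GB left
tape 3: place A10 (154 GB), 35 GB left
tape 5: place A11 (258 GB), 142 GB left
tape 6: place A12 (263 GB), 137 GB left
tape 4: place A13 (80 GB), 94 GB left
Final tapes: [219,77,68,33] [224,48,85] [211,154] [226,80] [258] [263].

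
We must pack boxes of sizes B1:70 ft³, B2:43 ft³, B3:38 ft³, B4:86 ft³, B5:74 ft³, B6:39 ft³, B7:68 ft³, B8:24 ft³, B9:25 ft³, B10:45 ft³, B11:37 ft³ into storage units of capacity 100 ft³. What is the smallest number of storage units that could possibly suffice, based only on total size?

6 storage units

Total size = 70 + 43 + 38 + 86 + 74 + 39 + 68 + 24 + 25 + 45 + 37 = 549 ft³.
⌈549 / 100⌉ = 6.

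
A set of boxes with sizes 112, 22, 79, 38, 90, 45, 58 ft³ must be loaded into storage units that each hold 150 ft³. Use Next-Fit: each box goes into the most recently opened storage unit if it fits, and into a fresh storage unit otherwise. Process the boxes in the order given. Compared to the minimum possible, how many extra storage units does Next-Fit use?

1

Next-Fit: [112,22] [79,38] [90,45] [58] → 4 storage units.
Total size 444 ft³; any packing needs at least ⌈444/150⌉ = 3 storage units.
An optimal packing achieves that bound: [112,38] [90,58] [79,45,22] → 3 storage units.
Excess: 4 − 3 = 1.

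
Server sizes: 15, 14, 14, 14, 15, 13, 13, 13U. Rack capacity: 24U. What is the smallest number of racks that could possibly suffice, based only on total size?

5 racks

Total size = 15 + 14 + 14 + 14 + 15 + 13 + 13 + 13 = 111U.
⌈111 / 24⌉ = 5.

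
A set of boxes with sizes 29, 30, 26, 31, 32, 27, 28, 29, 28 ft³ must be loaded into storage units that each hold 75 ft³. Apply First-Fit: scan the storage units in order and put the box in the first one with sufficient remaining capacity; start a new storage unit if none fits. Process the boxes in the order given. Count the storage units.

29 ft³ → storage unit 1 (remaining 46 ft³)
30 ft³ → storage unit 1 (remaining 16 ft³)
26 ft³ → storage unit 2 (remaining 49 ft³)
31 ft³ → storage unit 2 (remaining 18 ft³)
32 ft³ → storage unit 3 (remaining 43 ft³)
27 ft³ → storage unit 3 (remaining 16 ft³)
28 ft³ → storage unit 4 (remaining 47 ft³)
29 ft³ → storage unit 4 (remaining 18 ft³)
28 ft³ → storage unit 5 (remaining 47 ft³)
Final storage units: [29,30] [26,31] [32,27] [28,29] [28].

5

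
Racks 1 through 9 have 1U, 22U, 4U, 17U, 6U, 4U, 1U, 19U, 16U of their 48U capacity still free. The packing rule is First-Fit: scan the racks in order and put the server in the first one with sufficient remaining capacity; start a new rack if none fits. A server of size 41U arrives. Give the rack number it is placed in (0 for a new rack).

No rack has ≥ 41U free, so a new rack is opened.

0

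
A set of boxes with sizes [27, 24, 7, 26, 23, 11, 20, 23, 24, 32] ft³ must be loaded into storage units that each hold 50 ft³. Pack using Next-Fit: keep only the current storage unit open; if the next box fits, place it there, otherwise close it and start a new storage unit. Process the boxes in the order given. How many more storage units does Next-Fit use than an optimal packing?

1

Next-Fit: [27] [24,7] [26,23] [11,20] [23,24] [32] → 6 storage units.
Total size 217 ft³; any packing needs at least ⌈217/50⌉ = 5 storage units.
An optimal packing achieves that bound: [32,11,7] [27,23] [26,24] [24,23] [20] → 5 storage units.
Excess: 6 − 5 = 1.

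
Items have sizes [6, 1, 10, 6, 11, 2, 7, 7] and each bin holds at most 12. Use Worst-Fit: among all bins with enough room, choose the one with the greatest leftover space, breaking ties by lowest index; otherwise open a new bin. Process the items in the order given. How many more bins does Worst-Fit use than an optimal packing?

Worst-Fit: [6,1] [10] [6,2] [11] [7] [7] → 6 bins.
Total size 50; any packing needs at least ⌈50/12⌉ = 5 bins.
An optimal packing achieves that bound: [11,1] [10,2] [7] [7] [6,6] → 5 bins.
Excess: 6 − 5 = 1.

1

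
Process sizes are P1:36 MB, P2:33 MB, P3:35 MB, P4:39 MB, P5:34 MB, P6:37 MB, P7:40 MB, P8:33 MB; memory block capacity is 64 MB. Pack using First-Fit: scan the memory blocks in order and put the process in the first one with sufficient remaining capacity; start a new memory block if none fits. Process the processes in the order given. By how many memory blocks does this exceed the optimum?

0

First-Fit: [36] [33] [35] [39] [34] [37] [40] [33] → 8 memory blocks.
8 processes exceed 32 MB (half the capacity), and no two of those can share a memory block, so at least 8 memory blocks are needed.
So 8 is already optimal.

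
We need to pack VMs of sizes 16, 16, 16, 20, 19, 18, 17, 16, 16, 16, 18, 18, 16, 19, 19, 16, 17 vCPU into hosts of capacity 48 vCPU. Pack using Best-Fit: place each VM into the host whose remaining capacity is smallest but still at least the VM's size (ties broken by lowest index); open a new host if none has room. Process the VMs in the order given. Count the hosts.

Put 16 vCPU in host 1; 32 vCPU remain.
Put 16 vCPU in host 1; 16 vCPU remain.
Put 16 vCPU in host 1; 0 vCPU remain.
Put 20 vCPU in host 2; 28 vCPU remain.
Put 19 vCPU in host 2; 9 vCPU remain.
Put 18 vCPU in host 3; 30 vCPU remain.
Put 17 vCPU in host 3; 13 vCPU remain.
Put 16 vCPU in host 4; 32 vCPU remain.
Put 16 vCPU in host 4; 16 vCPU remain.
Put 16 vCPU in host 4; 0 vCPU remain.
Put 18 vCPU in host 5; 30 vCPU remain.
Put 18 vCPU in host 5; 12 vCPU remain.
Put 16 vCPU in host 6; 32 vCPU remain.
Put 19 vCPU in host 6; 13 vCPU remain.
Put 19 vCPU in host 7; 29 vCPU remain.
Put 16 vCPU in host 7; 13 vCPU remain.
Put 17 vCPU in host 8; 31 vCPU remain.

8 hosts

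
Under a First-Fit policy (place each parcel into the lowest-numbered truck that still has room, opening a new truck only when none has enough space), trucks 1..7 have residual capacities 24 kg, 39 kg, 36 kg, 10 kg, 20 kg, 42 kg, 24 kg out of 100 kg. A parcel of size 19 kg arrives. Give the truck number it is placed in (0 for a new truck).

Trucks with room: truck 1 (24 kg), truck 2 (39 kg), truck 3 (36 kg), truck 5 (20 kg), truck 6 (42 kg), truck 7 (24 kg).
The first with room is truck 1.

1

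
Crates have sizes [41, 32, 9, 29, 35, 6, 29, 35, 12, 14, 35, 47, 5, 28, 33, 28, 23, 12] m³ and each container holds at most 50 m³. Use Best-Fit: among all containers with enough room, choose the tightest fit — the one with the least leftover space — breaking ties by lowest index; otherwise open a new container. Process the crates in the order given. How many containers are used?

12 containers

container 1: place 41 m³, 9 m³ left
container 2: place 32 m³, 18 m³ left
container 1: place 9 m³, 0 m³ left
container 3: place 29 m³, 21 m³ left
container 4: place 35 m³, 15 m³ left
container 4: place 6 m³, 9 m³ left
container 5: place 29 m³, 21 m³ left
container 6: place 35 m³, 15 m³ left
container 6: place 12 m³, 3 m³ left
container 2: place 14 m³, 4 m³ left
container 7: place 35 m³, 15 m³ left
container 8: place 47 m³, 3 m³ left
container 4: place 5 m³, 4 m³ left
container 9: place 28 m³, 22 m³ left
container 10: place 33 m³, 17 m³ left
container 11: place 28 m³, 22 m³ left
container 12: place 23 m³, 27 m³ left
container 7: place 12 m³, 3 m³ left
Final containers: [41,9] [32,14] [29] [35,6,5] [29] [35,12] [35,12] [47] [28] [33] [28] [23].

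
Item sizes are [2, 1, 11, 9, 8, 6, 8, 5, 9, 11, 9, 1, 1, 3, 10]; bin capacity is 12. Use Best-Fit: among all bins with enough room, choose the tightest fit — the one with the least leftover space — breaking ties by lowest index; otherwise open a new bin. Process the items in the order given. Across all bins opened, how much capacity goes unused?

bin 1: place 2, 10 left
bin 1: place 1, 9 left
bin 2: place 11, 1 left
bin 1: place 9, 0 left
bin 3: place 8, 4 left
bin 4: place 6, 6 left
bin 5: place 8, 4 left
bin 4: place 5, 1 left
bin 6: place 9, 3 left
bin 7: place 11, 1 left
bin 8: place 9, 3 left
bin 2: place 1, 0 left
bin 4: place 1, 0 left
bin 6: place 3, 0 left
bin 9: place 10, 2 left
9 bins × 12 = 108; used 94; unused 14.

14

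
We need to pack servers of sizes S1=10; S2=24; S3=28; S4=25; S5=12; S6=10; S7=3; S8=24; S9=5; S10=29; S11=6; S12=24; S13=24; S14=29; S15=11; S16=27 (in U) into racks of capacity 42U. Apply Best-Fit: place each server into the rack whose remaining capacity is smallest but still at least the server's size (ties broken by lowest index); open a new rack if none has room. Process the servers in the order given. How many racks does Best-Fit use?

Put S1 (10U) in rack 1; 32U remain.
Put S2 (24U) in rack 1; 8U remain.
Put S3 (28U) in rack 2; 14U remain.
Put S4 (25U) in rack 3; 17U remain.
Put S5 (12U) in rack 2; 2U remain.
Put S6 (10U) in rack 3; 7U remain.
Put S7 (3U) in rack 3; 4U remain.
Put S8 (24U) in rack 4; 18U remain.
Put S9 (5U) in rack 1; 3U remain.
Put S10 (29U) in rack 5; 13U remain.
Put S11 (6U) in rack 5; 7U remain.
Put S12 (24U) in rack 6; 18U remain.
Put S13 (24U) in rack 7; 18U remain.
Put S14 (29U) in rack 8; 13U remain.
Put S15 (11U) in rack 8; 2U remain.
Put S16 (27U) in rack 9; 15U remain.

9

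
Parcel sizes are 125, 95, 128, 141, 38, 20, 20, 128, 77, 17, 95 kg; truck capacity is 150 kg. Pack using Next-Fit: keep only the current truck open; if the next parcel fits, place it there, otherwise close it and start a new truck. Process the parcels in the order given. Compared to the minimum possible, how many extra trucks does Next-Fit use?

1

Next-Fit: [125] [95] [128] [141] [38,20,20] [128] [77,17] [95] → 8 trucks.
7 parcels exceed 75 kg (half the capacity), and no two of those can share a truck, so at least 7 trucks are needed.
An optimal packing achieves that bound: [141] [128,20] [128,20] [125,17] [95,38] [95] [77] → 7 trucks.
Excess: 8 − 7 = 1.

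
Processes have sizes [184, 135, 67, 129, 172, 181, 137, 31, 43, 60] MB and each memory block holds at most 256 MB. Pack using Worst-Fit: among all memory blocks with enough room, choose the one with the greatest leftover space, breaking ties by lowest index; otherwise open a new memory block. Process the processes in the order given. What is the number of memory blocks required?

Put 184 MB in memory block 1; 72 MB remain.
Put 135 MB in memory block 2; 121 MB remain.
Put 67 MB in memory block 2; 54 MB remain.
Put 129 MB in memory block 3; 127 MB remain.
Put 172 MB in memory block 4; 84 MB remain.
Put 181 MB in memory block 5; 75 MB remain.
Put 137 MB in memory block 6; 119 MB remain.
Put 31 MB in memory block 3; 96 MB remain.
Put 43 MB in memory block 6; 76 MB remain.
Put 60 MB in memory block 3; 36 MB remain.

6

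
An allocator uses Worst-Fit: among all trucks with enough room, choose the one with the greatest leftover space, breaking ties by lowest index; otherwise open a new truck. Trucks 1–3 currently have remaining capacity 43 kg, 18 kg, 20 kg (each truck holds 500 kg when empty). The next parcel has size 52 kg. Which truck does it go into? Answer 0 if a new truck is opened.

No truck has ≥ 52 kg free, so a new truck is opened.

0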